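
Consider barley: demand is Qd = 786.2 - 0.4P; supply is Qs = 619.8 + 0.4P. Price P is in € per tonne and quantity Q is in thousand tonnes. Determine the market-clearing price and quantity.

P* = 208, Q* = 703

Equating demand and supply, 786.2 - 0.4P = 619.8 + 0.4P gives 0.8P = 166.4, so P* = 208.
From the demand curve, Q* = 786.2 - 0.4(208) = 703.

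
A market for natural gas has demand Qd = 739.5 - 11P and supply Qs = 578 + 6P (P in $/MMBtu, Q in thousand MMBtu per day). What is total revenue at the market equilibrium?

Equating demand and supply, 739.5 - 11P = 578 + 6P gives 17P = 161.5, so P* = 9.5.
Plugging P* into demand: Q* = 739.5 - 11(9.5) = 635.
Total revenue = P* × Q* = 9.5 × 635 = 6032.5.

Total revenue = 6032.5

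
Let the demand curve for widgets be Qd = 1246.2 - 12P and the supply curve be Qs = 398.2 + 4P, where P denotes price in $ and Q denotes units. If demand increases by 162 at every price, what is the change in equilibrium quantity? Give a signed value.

ΔQ = 40.5

The market clears where 1246.2 - 12P = 398.2 + 4P. Rearranging, 16P = 848, hence P* = 53.
Then Q* = 1246.2 - 12(53) = 610.2.
After the shift, demand is Qd = 1408.2 - 12P.
Re-solving, 16P = 1010 gives P = 63.125 and Q = 650.7.
ΔQ = 650.7 - 610.2 = 40.5.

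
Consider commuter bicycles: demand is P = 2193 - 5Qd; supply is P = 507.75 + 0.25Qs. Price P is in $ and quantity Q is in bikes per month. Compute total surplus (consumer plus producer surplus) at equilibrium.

Total surplus = 270482.625

In direct form, Qd = 438.6 - 0.2P and Qs = -2031 + 4P.
Set Qd = Qs: 438.6 - 0.2P = -2031 + 4P, so 2469.6 = 4.2P and P* = 588.
From the demand curve, Q* = 438.6 - 0.2(588) = 321.
Demand choke price = 2193; supply choke price = 507.75. CS = ½(2193 - 588)(321) = 257602.5; PS = ½(588 - 507.75)(321) = 12880.125. Total surplus = 270482.625.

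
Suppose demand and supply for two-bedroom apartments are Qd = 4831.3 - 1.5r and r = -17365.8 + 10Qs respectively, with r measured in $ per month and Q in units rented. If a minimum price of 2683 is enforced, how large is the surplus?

Surplus = 1198.08

Rewriting in direct form: Qs = 1736.58 + 0.1r.
Evaluating both curves at the floor price 2683 gives Qd = 806.8, Qs = 2004.88.
Surplus = Qs - Qd = 2004.88 - 806.8 = 1198.08.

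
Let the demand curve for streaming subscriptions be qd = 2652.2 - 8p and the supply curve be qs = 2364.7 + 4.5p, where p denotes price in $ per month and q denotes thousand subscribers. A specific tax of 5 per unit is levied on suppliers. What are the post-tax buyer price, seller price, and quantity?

p_b = 24.8, p_s = 19.8, q = 2453.8

Suppliers keep p_s = p_b - 5 per unit, so supply in terms of the buyer price is qs = 2342.2 + 4.5p_b.
Equate demand and the shifted supply: 2652.2 - 8p_b = 2342.2 + 4.5p_b, giving 12.5p_b = 310, so p_b = 24.8.
So p_s = 19.8 and the quantity traded is q = 2652.2 - 8(24.8) = 2453.8.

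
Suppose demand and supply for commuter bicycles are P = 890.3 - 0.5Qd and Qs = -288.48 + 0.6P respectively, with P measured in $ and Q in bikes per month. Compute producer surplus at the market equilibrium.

Rewriting in direct form: Qd = 1780.6 - 2P.
Equating demand and supply, 1780.6 - 2P = -288.48 + 0.6P gives 2.6P = 2069.08, so P* = 795.8.
Plugging P* into demand: Q* = 1780.6 - 2(795.8) = 189.
Supply choke price (Qs = 0): P = 480.8. Producer surplus = ½ × (795.8 - 480.8) × 189 = 29767.5.

Producer surplus = 29767.5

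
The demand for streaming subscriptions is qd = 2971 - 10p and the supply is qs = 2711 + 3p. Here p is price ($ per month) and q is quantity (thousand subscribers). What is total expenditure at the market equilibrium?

Total expenditure = 55420

The market clears where 2971 - 10p = 2711 + 3p. Rearranging, 13p = 260, hence p* = 20.
From the demand curve, q* = 2971 - 10(20) = 2771.
Total expenditure = p* × q* = 20 × 2771 = 55420.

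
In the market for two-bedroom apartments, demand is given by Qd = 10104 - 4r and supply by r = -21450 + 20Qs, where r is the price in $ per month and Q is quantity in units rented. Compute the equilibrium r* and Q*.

r* = 2230, Q* = 1184

Solving each curve for Q: Qs = 1072.5 + 0.05r.
Equating demand and supply, 10104 - 4r = 1072.5 + 0.05r gives 4.05r = 9031.5, so r* = 2230.
From the demand curve, Q* = 10104 - 4(2230) = 1184.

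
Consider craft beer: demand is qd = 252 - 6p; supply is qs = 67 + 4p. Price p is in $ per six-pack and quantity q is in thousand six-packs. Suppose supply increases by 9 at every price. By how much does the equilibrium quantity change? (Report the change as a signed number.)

Set qd = qs: 252 - 6p = 67 + 4p, so 185 = 10p and p* = 18.5.
Then q* = 252 - 6(18.5) = 141.
After the shift, supply is qs = 76 + 4p.
The new intersection has 176 = 10p, i.e. p = 17.6, q = 146.4.
Δq = 146.4 - 141 = 5.4.

Δq = 5.4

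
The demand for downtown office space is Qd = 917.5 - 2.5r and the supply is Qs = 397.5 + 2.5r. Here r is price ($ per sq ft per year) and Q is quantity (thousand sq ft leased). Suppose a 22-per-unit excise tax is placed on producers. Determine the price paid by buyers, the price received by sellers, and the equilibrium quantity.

The tax drives a wedge r_b - r_s = 22. Substituting r_s = r_b - 22 into supply: Qs = 342.5 + 2.5r_b.
Market clearing requires 917.5 - 2.5r_b = 342.5 + 2.5r_b; hence 575 = 5r_b and r_b = 115.
Then r_s = 115 - 22 = 93 and Q = 917.5 - 2.5(115) = 630.

r_b = 115, r_s = 93, Q = 630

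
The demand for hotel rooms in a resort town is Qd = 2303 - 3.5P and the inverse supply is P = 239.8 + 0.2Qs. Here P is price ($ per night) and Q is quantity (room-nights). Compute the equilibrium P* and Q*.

P* = 412, Q* = 861

Inverting to quantity form: Qs = -1199 + 5P.
The market clears where 2303 - 3.5P = -1199 + 5P. Rearranging, 8.5P = 3502, hence P* = 412.
Substitute back: Q* = 2303 - 3.5(412) = 861.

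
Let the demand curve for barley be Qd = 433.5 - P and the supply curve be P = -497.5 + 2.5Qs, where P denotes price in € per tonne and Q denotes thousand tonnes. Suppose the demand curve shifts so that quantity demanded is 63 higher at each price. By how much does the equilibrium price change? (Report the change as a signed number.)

Solving each curve for Q: Qs = 199 + 0.4P.
Equating demand and supply, 433.5 - P = 199 + 0.4P gives 1.4P = 234.5, so P* = 167.5.
Plugging P* into demand: Q* = 433.5 - 167.5 = 266.
After the shift, demand is Qd = 496.5 - P.
The new intersection has 297.5 = 1.4P, i.e. P = 212.5, Q = 284.
ΔP = 212.5 - 167.5 = 45.

ΔP = 45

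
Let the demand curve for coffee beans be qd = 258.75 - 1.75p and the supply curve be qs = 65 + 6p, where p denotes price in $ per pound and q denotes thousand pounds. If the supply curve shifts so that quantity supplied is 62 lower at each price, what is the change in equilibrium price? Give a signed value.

Δp = 8

Set qd = qs: 258.75 - 1.75p = 65 + 6p, so 193.75 = 7.75p and p* = 25.
Plugging p* into demand: q* = 258.75 - 1.75(25) = 215.
After the shift, supply is qs = 3 + 6p.
New equilibrium: 255.75 = 7.75p, so p = 33 and q = 201.
Δp = 33 - 25 = 8.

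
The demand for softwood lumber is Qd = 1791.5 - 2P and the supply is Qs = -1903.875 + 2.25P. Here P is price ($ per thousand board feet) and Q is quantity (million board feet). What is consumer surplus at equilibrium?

Consumer surplus = 689.0625

At equilibrium Qd = Qs, so 1791.5 - 2P = -1903.875 + 2.25P; collecting terms, 3695.375 = 4.25P and P* = 869.5.
From the demand curve, Q* = 1791.5 - 2(869.5) = 52.5.
Demand choke price (Qd = 0): P = 1791.5/2 = 895.75. Consumer surplus = ½ × (895.75 - 869.5) × 52.5 = 689.0625.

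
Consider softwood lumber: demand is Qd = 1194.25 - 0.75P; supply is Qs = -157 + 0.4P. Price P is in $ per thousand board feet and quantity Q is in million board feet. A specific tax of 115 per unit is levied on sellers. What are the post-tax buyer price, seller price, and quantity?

Sellers keep P_s = P_b - 115 per unit, so supply in terms of the buyer price is Qs = -203 + 0.4P_b.
Market clearing requires 1194.25 - 0.75P_b = -203 + 0.4P_b; hence 1397.25 = 1.15P_b and P_b = 1215.
Then P_s = 1215 - 115 = 1100 and Q = 1194.25 - 0.75(1215) = 283.

P_b = 1215, P_s = 1100, Q = 283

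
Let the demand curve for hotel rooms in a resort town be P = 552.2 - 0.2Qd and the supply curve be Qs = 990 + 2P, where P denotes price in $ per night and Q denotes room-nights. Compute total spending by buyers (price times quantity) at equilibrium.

Total spending by buyers = 378488

Solving each curve for Q: Qd = 2761 - 5P.
Set Qd = Qs: 2761 - 5P = 990 + 2P, so 1771 = 7P and P* = 253.
Then Q* = 2761 - 5(253) = 1496.
Total spending by buyers = P* × Q* = 253 × 1496 = 378488.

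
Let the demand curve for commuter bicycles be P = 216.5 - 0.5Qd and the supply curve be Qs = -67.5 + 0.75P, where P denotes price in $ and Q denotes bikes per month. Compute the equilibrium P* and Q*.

Inverting to quantity form: Qd = 433 - 2P.
The market clears where 433 - 2P = -67.5 + 0.75P. Rearranging, 2.75P = 500.5, hence P* = 182.
Substitute back: Q* = 433 - 2(182) = 69.

P* = 182, Q* = 69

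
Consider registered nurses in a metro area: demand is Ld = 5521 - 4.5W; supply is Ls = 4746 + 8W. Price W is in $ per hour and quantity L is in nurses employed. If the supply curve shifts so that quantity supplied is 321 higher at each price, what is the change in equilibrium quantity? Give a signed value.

Equating demand and supply, 5521 - 4.5W = 4746 + 8W gives 12.5W = 775, so W* = 62.
From the demand curve, L* = 5521 - 4.5(62) = 5242.
After the shift, supply is Ls = 5067 + 8W.
Re-solving, 12.5W = 454 gives W = 36.32 and L = 5357.56.
ΔL = 5357.56 - 5242 = 115.56.

ΔL = 115.56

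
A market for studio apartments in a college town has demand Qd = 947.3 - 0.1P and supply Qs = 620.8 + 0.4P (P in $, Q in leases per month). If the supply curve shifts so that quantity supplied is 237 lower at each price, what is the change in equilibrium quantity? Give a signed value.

Equating demand and supply, 947.3 - 0.1P = 620.8 + 0.4P gives 0.5P = 326.5, so P* = 653.
Substitute back: Q* = 947.3 - 0.1(653) = 882.
After the shift, supply is Qs = 383.8 + 0.4P.
The new intersection has 563.5 = 0.5P, i.e. P = 1127, Q = 834.6.
ΔQ = 834.6 - 882 = -47.4.

ΔQ = -47.4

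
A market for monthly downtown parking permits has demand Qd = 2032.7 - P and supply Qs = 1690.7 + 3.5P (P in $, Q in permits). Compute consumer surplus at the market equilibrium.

Consumer surplus = 1914337.445

At equilibrium Qd = Qs, so 2032.7 - P = 1690.7 + 3.5P; collecting terms, 342 = 4.5P and P* = 76.
Then Q* = 2032.7 - 76 = 1956.7.
Demand choke price (Qd = 0): P = 2032.7. Consumer surplus = ½ × (2032.7 - 76) × 1956.7 = 1914337.445.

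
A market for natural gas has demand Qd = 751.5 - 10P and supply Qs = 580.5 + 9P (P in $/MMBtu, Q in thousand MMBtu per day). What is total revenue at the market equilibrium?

At equilibrium Qd = Qs, so 751.5 - 10P = 580.5 + 9P; collecting terms, 171 = 19P and P* = 9.
Then Q* = 751.5 - 10(9) = 661.5.
Total revenue = P* × Q* = 9 × 661.5 = 5953.5.

Total revenue = 5953.5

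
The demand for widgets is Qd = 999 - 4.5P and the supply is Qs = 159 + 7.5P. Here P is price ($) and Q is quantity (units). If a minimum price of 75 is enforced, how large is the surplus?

At P = 75: Qd = 661.5 and Qs = 721.5.
Surplus = Qs - Qd = 721.5 - 661.5 = 60.

Surplus = 60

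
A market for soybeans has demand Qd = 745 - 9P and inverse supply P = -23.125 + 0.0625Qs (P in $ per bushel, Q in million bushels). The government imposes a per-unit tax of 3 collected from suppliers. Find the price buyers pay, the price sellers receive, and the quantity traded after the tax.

Inverting to quantity form: Qs = 370 + 16P.
The tax drives a wedge P_b - P_s = 3. Substituting P_s = P_b - 3 into supply: Qs = 322 + 16P_b.
Set Qd = Qs: 745 - 9P_b = 322 + 16P_b, so 423 = 25P_b and P_b = 16.92.
Then P_s = 16.92 - 3 = 13.92 and Q = 745 - 9(16.92) = 592.72.

P_b = 16.92, P_s = 13.92, Q = 592.72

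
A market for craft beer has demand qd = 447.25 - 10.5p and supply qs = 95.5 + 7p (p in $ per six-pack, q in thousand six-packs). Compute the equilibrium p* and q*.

The market clears where 447.25 - 10.5p = 95.5 + 7p. Rearranging, 17.5p = 351.75, hence p* = 20.1.
Substitute back: q* = 447.25 - 10.5(20.1) = 236.2.

p* = 20.1, q* = 236.2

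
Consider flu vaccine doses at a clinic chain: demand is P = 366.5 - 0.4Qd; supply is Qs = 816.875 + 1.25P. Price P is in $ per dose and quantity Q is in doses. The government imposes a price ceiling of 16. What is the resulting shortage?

Shortage = 39.375

Rewriting in direct form: Qd = 916.25 - 2.5P.
At P = 16: Qd = 876.25 and Qs = 836.875.
Shortage = Qd - Qs = 876.25 - 836.875 = 39.375.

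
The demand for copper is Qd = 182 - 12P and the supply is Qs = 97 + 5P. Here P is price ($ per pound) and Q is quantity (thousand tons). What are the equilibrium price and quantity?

The market clears where 182 - 12P = 97 + 5P. Rearranging, 17P = 85, hence P* = 5.
Substitute back: Q* = 182 - 12(5) = 122.

P* = 5, Q* = 122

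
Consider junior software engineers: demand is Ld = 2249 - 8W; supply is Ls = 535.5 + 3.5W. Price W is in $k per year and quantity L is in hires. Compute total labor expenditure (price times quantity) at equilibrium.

Equating demand and supply, 2249 - 8W = 535.5 + 3.5W gives 11.5W = 1713.5, so W* = 149.
Plugging W* into demand: L* = 2249 - 8(149) = 1057.
Total labor expenditure = W* × L* = 149 × 1057 = 157493.

Total labor expenditure = 157493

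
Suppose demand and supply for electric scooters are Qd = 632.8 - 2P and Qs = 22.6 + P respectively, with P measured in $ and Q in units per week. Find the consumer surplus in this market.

Consumer surplus = 12769

Equating demand and supply, 632.8 - 2P = 22.6 + P gives 3P = 610.2, so P* = 203.4.
From the demand curve, Q* = 632.8 - 2(203.4) = 226.
Demand choke price (Qd = 0): P = 632.8/2 = 316.4. Consumer surplus = ½ × (316.4 - 203.4) × 226 = 12769.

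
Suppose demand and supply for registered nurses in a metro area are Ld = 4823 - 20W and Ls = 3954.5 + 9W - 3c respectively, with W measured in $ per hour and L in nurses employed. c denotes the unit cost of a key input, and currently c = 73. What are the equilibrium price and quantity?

With c = 73, supply is Ls = 3735.5 + 9W.
Equating demand and supply, 4823 - 20W = 3735.5 + 9W gives 29W = 1087.5, so W* = 37.5.
Substitute back: L* = 4823 - 20(37.5) = 4073.

W* = 37.5, L* = 4073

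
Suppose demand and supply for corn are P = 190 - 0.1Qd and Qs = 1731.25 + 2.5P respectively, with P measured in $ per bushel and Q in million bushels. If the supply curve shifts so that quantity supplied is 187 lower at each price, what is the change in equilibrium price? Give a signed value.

Inverting to quantity form: Qd = 1900 - 10P.
Equating demand and supply, 1900 - 10P = 1731.25 + 2.5P gives 12.5P = 168.75, so P* = 13.5.
Substitute back: Q* = 1900 - 10(13.5) = 1765.
After the shift, supply is Qs = 1544.25 + 2.5P.
Re-solving, 12.5P = 355.75 gives P = 28.46 and Q = 1615.4.
ΔP = 28.46 - 13.5 = 14.96.

ΔP = 14.96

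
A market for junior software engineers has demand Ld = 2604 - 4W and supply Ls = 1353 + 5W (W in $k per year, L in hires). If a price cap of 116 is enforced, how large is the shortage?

Shortage = 207

Evaluating both curves at the ceiling price 116 gives Ld = 2140, Ls = 1933.
Shortage = Ld - Ls = 2140 - 1933 = 207.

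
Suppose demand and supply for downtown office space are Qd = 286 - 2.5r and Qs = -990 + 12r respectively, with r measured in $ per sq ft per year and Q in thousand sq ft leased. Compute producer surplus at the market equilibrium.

The market clears where 286 - 2.5r = -990 + 12r. Rearranging, 14.5r = 1276, hence r* = 88.
Substitute back: Q* = 286 - 2.5(88) = 66.
Supply choke price (Qs = 0): r = 82.5. Producer surplus = ½ × (88 - 82.5) × 66 = 181.5.

Producer surplus = 181.5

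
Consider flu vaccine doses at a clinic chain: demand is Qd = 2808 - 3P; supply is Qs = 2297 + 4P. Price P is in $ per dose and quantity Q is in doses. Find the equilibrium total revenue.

The market clears where 2808 - 3P = 2297 + 4P. Rearranging, 7P = 511, hence P* = 73.
Plugging P* into demand: Q* = 2808 - 3(73) = 2589.
Total revenue = P* × Q* = 73 × 2589 = 188997.

Total revenue = 188997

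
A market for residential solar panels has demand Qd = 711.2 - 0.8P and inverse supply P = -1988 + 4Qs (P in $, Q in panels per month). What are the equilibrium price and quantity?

P* = 204, Q* = 548

Solving each curve for Q: Qs = 497 + 0.25P.
At equilibrium Qd = Qs, so 711.2 - 0.8P = 497 + 0.25P; collecting terms, 214.2 = 1.05P and P* = 204.
From the demand curve, Q* = 711.2 - 0.8(204) = 548.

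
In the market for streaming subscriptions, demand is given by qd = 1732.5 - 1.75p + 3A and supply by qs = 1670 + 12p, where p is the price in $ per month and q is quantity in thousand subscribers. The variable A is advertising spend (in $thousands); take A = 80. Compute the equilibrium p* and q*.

p* = 22, q* = 1934

With A = 80, demand is qd = 1972.5 - 1.75p.
The market clears where 1972.5 - 1.75p = 1670 + 12p. Rearranging, 13.75p = 302.5, hence p* = 22.
From the demand curve, q* = 1972.5 - 1.75(22) = 1934.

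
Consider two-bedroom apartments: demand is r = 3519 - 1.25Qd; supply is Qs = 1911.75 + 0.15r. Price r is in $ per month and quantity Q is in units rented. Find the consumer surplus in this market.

Solving each curve for Q: Qd = 2815.2 - 0.8r.
Set Qd = Qs: 2815.2 - 0.8r = 1911.75 + 0.15r, so 903.45 = 0.95r and r* = 951.
Plugging r* into demand: Q* = 2815.2 - 0.8(951) = 2054.4.
Demand choke price (Qd = 0): r = 2815.2/0.8 = 3519. Consumer surplus = ½ × (3519 - 951) × 2054.4 = 2637849.6.

Consumer surplus = 2637849.6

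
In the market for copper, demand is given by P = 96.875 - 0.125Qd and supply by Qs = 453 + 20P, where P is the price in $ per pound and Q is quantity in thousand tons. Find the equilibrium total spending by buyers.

Total spending by buyers = 7854.5

Rewriting in direct form: Qd = 775 - 8P.
The market clears where 775 - 8P = 453 + 20P. Rearranging, 28P = 322, hence P* = 11.5.
Then Q* = 775 - 8(11.5) = 683.
Total spending by buyers = P* × Q* = 11.5 × 683 = 7854.5.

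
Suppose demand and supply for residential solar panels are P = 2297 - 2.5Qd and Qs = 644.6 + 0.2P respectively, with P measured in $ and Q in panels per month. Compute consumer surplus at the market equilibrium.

Consumer surplus = 677120

In direct form, Qd = 918.8 - 0.4P.
The market clears where 918.8 - 0.4P = 644.6 + 0.2P. Rearranging, 0.6P = 274.2, hence P* = 457.
From the demand curve, Q* = 918.8 - 0.4(457) = 736.
Demand choke price (Qd = 0): P = 918.8/0.4 = 2297. Consumer surplus = ½ × (2297 - 457) × 736 = 677120.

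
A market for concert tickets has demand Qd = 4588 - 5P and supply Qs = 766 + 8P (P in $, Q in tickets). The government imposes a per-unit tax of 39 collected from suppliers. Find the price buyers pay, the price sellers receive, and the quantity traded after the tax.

P_b = 318, P_s = 279, Q = 2998

With a tax of 39 on suppliers, they supply based on the net price P_s = P_b - 39, so Qs = 454 + 8P_b.
Market clearing requires 4588 - 5P_b = 454 + 8P_b; hence 4134 = 13P_b and P_b = 318.
So P_s = 279 and the quantity traded is Q = 4588 - 5(318) = 2998.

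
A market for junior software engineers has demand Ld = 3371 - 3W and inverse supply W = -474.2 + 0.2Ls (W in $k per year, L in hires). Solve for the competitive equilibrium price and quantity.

W* = 125, L* = 2996

Rewriting in direct form: Ls = 2371 + 5W.
Set Ld = Ls: 3371 - 3W = 2371 + 5W, so 1000 = 8W and W* = 125.
Plugging W* into demand: L* = 3371 - 3(125) = 2996.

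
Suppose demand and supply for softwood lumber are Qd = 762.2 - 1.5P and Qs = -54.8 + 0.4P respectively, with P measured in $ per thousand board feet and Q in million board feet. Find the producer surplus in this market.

Producer surplus = 17169.8

Set Qd = Qs: 762.2 - 1.5P = -54.8 + 0.4P, so 817 = 1.9P and P* = 430.
From the demand curve, Q* = 762.2 - 1.5(430) = 117.2.
Supply choke price (Qs = 0): P = 137. Producer surplus = ½ × (430 - 137) × 117.2 = 17169.8.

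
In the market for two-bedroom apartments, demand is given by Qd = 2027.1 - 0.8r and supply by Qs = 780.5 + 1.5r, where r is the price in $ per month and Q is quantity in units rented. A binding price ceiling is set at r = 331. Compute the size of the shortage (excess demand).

At r = 331: Qd = 1762.3 and Qs = 1277.
Shortage = Qd - Qs = 1762.3 - 1277 = 485.3.

Shortage = 485.3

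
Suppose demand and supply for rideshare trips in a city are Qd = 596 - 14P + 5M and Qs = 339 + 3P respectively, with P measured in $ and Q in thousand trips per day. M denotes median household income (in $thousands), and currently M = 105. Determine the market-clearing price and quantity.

P* = 46, Q* = 477

With M = 105, demand is Qd = 1121 - 14P.
Set Qd = Qs: 1121 - 14P = 339 + 3P, so 782 = 17P and P* = 46.
Plugging P* into demand: Q* = 1121 - 14(46) = 477.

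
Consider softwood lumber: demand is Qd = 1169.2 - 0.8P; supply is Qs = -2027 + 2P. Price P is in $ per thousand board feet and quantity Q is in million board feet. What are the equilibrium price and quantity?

The market clears where 1169.2 - 0.8P = -2027 + 2P. Rearranging, 2.8P = 3196.2, hence P* = 1141.5.
Plugging P* into demand: Q* = 1169.2 - 0.8(1141.5) = 256.

P* = 1141.5, Q* = 256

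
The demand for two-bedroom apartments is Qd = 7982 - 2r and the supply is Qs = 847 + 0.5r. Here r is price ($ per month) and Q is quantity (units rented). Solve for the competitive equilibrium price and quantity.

r* = 2854, Q* = 2274

The market clears where 7982 - 2r = 847 + 0.5r. Rearranging, 2.5r = 7135, hence r* = 2854.
From the demand curve, Q* = 7982 - 2(2854) = 2274.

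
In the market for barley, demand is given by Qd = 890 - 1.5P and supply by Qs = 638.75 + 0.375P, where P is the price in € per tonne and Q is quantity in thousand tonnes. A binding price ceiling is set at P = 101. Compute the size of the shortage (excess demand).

Evaluating both curves at the ceiling price 101 gives Qd = 738.5, Qs = 676.625.
Shortage = Qd - Qs = 738.5 - 676.625 = 61.875.

Shortage = 61.875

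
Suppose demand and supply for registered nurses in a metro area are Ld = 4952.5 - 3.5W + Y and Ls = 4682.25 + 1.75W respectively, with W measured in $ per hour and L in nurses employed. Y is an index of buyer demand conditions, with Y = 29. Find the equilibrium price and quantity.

With Y = 29, demand is Ld = 4981.5 - 3.5W.
Set Ld = Ls: 4981.5 - 3.5W = 4682.25 + 1.75W, so 299.25 = 5.25W and W* = 57.
Substitute back: L* = 4981.5 - 3.5(57) = 4782.

W* = 57, L* = 4782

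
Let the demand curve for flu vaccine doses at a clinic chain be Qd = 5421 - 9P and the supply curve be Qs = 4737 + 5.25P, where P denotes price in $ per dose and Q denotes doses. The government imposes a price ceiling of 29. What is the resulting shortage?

At P = 29: Qd = 5160 and Qs = 4889.25.
Shortage = Qd - Qs = 5160 - 4889.25 = 270.75.

Shortage = 270.75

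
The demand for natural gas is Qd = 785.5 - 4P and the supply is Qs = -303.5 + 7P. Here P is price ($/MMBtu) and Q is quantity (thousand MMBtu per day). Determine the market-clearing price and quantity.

P* = 99, Q* = 389.5

At equilibrium Qd = Qs, so 785.5 - 4P = -303.5 + 7P; collecting terms, 1089 = 11P and P* = 99.
Plugging P* into demand: Q* = 785.5 - 4(99) = 389.5.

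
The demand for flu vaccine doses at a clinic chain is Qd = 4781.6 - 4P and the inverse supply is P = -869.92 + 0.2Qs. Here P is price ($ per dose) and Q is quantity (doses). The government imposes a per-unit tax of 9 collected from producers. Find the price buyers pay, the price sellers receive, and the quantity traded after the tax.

Inverting to quantity form: Qs = 4349.6 + 5P.
With a tax of 9 on producers, they supply based on the net price P_s = P_b - 9, so Qs = 4304.6 + 5P_b.
Market clearing requires 4781.6 - 4P_b = 4304.6 + 5P_b; hence 477 = 9P_b and P_b = 53.
Then P_s = 53 - 9 = 44 and Q = 4781.6 - 4(53) = 4569.6.

P_b = 53, P_s = 44, Q = 4569.6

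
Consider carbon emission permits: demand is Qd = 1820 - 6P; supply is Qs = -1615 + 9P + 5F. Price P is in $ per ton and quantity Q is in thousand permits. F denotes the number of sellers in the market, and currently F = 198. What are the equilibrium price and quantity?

P* = 163, Q* = 842

With F = 198, supply is Qs = -625 + 9P.
Set Qd = Qs: 1820 - 6P = -625 + 9P, so 2445 = 15P and P* = 163.
Substitute back: Q* = 1820 - 6(163) = 842.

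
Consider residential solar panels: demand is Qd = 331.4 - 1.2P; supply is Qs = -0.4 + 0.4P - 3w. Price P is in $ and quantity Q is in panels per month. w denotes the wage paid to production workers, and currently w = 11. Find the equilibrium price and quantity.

With w = 11, supply is Qs = -33.4 + 0.4P.
The market clears where 331.4 - 1.2P = -33.4 + 0.4P. Rearranging, 1.6P = 364.8, hence P* = 228.
From the demand curve, Q* = 331.4 - 1.2(228) = 57.8.

P* = 228, Q* = 57.8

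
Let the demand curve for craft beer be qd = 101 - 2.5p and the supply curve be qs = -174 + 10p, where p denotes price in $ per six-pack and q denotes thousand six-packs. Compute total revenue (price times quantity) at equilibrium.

The market clears where 101 - 2.5p = -174 + 10p. Rearranging, 12.5p = 275, hence p* = 22.
Then q* = 101 - 2.5(22) = 46.
Total revenue = p* × q* = 22 × 46 = 1012.

Total revenue = 1012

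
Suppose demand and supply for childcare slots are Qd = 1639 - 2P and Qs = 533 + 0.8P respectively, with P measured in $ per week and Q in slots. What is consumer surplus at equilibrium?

Equating demand and supply, 1639 - 2P = 533 + 0.8P gives 2.8P = 1106, so P* = 395.
From the demand curve, Q* = 1639 - 2(395) = 849.
Demand choke price (Qd = 0): P = 1639/2 = 819.5. Consumer surplus = ½ × (819.5 - 395) × 849 = 180200.25.

Consumer surplus = 180200.25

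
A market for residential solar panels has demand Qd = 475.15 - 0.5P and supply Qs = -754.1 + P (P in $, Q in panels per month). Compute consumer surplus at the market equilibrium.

The market clears where 475.15 - 0.5P = -754.1 + P. Rearranging, 1.5P = 1229.25, hence P* = 819.5.
Substitute back: Q* = 475.15 - 0.5(819.5) = 65.4.
Demand choke price (Qd = 0): P = 475.15/0.5 = 950.3. Consumer surplus = ½ × (950.3 - 819.5) × 65.4 = 4277.16.

Consumer surplus = 4277.16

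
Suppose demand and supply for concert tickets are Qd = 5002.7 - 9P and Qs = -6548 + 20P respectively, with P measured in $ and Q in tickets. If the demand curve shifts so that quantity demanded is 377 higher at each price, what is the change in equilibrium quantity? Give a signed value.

ΔQ = 260

The market clears where 5002.7 - 9P = -6548 + 20P. Rearranging, 29P = 11550.7, hence P* = 398.3.
From the demand curve, Q* = 5002.7 - 9(398.3) = 1418.
After the shift, demand is Qd = 5379.7 - 9P.
New equilibrium: 11927.7 = 29P, so P = 411.3 and Q = 1678.
ΔQ = 1678 - 1418 = 260.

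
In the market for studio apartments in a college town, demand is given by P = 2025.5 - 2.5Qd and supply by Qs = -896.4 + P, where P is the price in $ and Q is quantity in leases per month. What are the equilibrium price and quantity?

P* = 1219, Q* = 322.6

Inverting to quantity form: Qd = 810.2 - 0.4P.
Set Qd = Qs: 810.2 - 0.4P = -896.4 + P, so 1706.6 = 1.4P and P* = 1219.
Plugging P* into demand: Q* = 810.2 - 0.4(1219) = 322.6.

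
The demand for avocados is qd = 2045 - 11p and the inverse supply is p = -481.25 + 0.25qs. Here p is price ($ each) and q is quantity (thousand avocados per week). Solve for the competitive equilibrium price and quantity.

Solving each curve for q: qs = 1925 + 4p.
Set qd = qs: 2045 - 11p = 1925 + 4p, so 120 = 15p and p* = 8.
Then q* = 2045 - 11(8) = 1957.

p* = 8, q* = 1957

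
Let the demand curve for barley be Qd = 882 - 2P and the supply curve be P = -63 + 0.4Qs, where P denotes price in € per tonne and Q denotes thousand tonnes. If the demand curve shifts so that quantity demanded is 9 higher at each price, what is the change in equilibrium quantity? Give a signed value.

Solving each curve for Q: Qs = 157.5 + 2.5P.
Set Qd = Qs: 882 - 2P = 157.5 + 2.5P, so 724.5 = 4.5P and P* = 161.
From the demand curve, Q* = 882 - 2(161) = 560.
After the shift, demand is Qd = 891 - 2P.
New equilibrium: 733.5 = 4.5P, so P = 163 and Q = 565.
ΔQ = 565 - 560 = 5.

ΔQ = 5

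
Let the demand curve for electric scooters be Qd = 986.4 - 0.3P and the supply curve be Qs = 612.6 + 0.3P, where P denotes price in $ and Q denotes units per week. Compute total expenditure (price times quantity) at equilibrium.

Equating demand and supply, 986.4 - 0.3P = 612.6 + 0.3P gives 0.6P = 373.8, so P* = 623.
Then Q* = 986.4 - 0.3(623) = 799.5.
Total expenditure = P* × Q* = 623 × 799.5 = 498088.5.

Total expenditure = 498088.5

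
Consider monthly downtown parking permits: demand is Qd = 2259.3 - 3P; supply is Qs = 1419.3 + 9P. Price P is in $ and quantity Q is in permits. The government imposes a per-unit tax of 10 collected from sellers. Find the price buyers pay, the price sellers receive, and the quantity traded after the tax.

The tax drives a wedge P_b - P_s = 10. Substituting P_s = P_b - 10 into supply: Qs = 1329.3 + 9P_b.
Set Qd = Qs: 2259.3 - 3P_b = 1329.3 + 9P_b, so 930 = 12P_b and P_b = 77.5.
So P_s = 67.5 and the quantity traded is Q = 2259.3 - 3(77.5) = 2026.8.

P_b = 77.5, P_s = 67.5, Q = 2026.8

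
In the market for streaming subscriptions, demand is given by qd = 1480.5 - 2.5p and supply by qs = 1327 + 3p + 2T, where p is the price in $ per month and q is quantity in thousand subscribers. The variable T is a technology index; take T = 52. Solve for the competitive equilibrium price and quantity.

p* = 9, q* = 1458

With T = 52, supply is qs = 1431 + 3p.
Equating demand and supply, 1480.5 - 2.5p = 1431 + 3p gives 5.5p = 49.5, so p* = 9.
From the demand curve, q* = 1480.5 - 2.5(9) = 1458.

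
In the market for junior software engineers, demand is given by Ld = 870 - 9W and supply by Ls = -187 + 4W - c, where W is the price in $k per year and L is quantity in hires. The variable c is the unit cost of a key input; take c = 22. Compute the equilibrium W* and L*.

With c = 22, supply is Ls = -209 + 4W.
Set Ld = Ls: 870 - 9W = -209 + 4W, so 1079 = 13W and W* = 83.
Then L* = 870 - 9(83) = 123.

W* = 83, L* = 123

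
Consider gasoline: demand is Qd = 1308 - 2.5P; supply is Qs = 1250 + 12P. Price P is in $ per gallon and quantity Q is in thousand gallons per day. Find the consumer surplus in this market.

Consumer surplus = 336960.8

The market clears where 1308 - 2.5P = 1250 + 12P. Rearranging, 14.5P = 58, hence P* = 4.
Substitute back: Q* = 1308 - 2.5(4) = 1298.
Demand choke price (Qd = 0): P = 1308/2.5 = 523.2. Consumer surplus = ½ × (523.2 - 4) × 1298 = 336960.8.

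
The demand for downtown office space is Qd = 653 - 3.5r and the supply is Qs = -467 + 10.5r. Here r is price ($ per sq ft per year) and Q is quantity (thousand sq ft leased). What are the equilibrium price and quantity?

r* = 80, Q* = 373

At equilibrium Qd = Qs, so 653 - 3.5r = -467 + 10.5r; collecting terms, 1120 = 14r and r* = 80.
Plugging r* into demand: Q* = 653 - 3.5(80) = 373.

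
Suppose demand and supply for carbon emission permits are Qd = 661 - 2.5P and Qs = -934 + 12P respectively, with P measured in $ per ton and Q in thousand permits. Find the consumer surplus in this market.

Set Qd = Qs: 661 - 2.5P = -934 + 12P, so 1595 = 14.5P and P* = 110.
From the demand curve, Q* = 661 - 2.5(110) = 386.
Demand choke price (Qd = 0): P = 661/2.5 = 264.4. Consumer surplus = ½ × (264.4 - 110) × 386 = 29799.2.

Consumer surplus = 29799.2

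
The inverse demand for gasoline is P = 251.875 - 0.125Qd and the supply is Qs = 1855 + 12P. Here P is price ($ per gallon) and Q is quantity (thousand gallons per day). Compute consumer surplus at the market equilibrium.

Consumer surplus = 237900.0625

Rewriting in direct form: Qd = 2015 - 8P.
Equating demand and supply, 2015 - 8P = 1855 + 12P gives 20P = 160, so P* = 8.
Plugging P* into demand: Q* = 2015 - 8(8) = 1951.
Demand choke price (Qd = 0): P = 2015/8 = 251.875. Consumer surplus = ½ × (251.875 - 8) × 1951 = 237900.0625.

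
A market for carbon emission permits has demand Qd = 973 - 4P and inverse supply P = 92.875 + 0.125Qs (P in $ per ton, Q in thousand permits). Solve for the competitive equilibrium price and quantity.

In direct form, Qs = -743 + 8P.
At equilibrium Qd = Qs, so 973 - 4P = -743 + 8P; collecting terms, 1716 = 12P and P* = 143.
Plugging P* into demand: Q* = 973 - 4(143) = 401.

P* = 143, Q* = 401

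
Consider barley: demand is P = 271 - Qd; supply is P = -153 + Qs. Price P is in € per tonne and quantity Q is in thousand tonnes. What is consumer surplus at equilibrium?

In direct form, Qd = 271 - P and Qs = 153 + P.
At equilibrium Qd = Qs, so 271 - P = 153 + P; collecting terms, 118 = 2P and P* = 59.
Plugging P* into demand: Q* = 271 - 59 = 212.
Demand choke price (Qd = 0): P = 271. Consumer surplus = ½ × (271 - 59) × 212 = 22472.

Consumer surplus = 22472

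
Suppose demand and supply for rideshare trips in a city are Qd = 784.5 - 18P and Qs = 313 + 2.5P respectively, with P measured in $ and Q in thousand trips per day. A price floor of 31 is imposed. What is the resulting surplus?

At P = 31: Qd = 226.5 and Qs = 390.5.
Surplus = Qs - Qd = 390.5 - 226.5 = 164.

Surplus = 164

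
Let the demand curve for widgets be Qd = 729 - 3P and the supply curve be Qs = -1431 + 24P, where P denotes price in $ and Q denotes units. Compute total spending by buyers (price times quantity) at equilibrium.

Set Qd = Qs: 729 - 3P = -1431 + 24P, so 2160 = 27P and P* = 80.
Then Q* = 729 - 3(80) = 489.
Total spending by buyers = P* × Q* = 80 × 489 = 39120.

Total spending by buyers = 39120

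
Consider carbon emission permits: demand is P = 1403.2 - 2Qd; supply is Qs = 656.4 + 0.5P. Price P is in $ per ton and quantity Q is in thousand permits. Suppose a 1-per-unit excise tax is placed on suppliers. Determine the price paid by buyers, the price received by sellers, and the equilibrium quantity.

Rewriting in direct form: Qd = 701.6 - 0.5P.
With a tax of 1 on suppliers, they supply based on the net price P_s = P_b - 1, so Qs = 655.9 + 0.5P_b.
Equate demand and the shifted supply: 701.6 - 0.5P_b = 655.9 + 0.5P_b, giving P_b = 45.7, so P_b = 45.7.
Then P_s = 45.7 - 1 = 44.7 and Q = 701.6 - 0.5(45.7) = 678.75.

P_b = 45.7, P_s = 44.7, Q = 678.75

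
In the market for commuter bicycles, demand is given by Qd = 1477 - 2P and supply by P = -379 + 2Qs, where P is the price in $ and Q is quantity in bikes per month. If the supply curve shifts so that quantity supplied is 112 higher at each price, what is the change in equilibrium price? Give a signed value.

Rewriting in direct form: Qs = 189.5 + 0.5P.
Equating demand and supply, 1477 - 2P = 189.5 + 0.5P gives 2.5P = 1287.5, so P* = 515.
Plugging P* into demand: Q* = 1477 - 2(515) = 447.
After the shift, supply is Qs = 301.5 + 0.5P.
The new intersection has 1175.5 = 2.5P, i.e. P = 470.2, Q = 536.6.
ΔP = 470.2 - 515 = -44.8.

ΔP = -44.8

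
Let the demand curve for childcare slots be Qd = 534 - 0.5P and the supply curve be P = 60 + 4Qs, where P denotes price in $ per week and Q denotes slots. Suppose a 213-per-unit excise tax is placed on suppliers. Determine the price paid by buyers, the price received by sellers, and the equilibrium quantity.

Inverting to quantity form: Qs = -15 + 0.25P.
Suppliers keep P_s = P_b - 213 per unit, so supply in terms of the buyer price is Qs = -68.25 + 0.25P_b.
Market clearing requires 534 - 0.5P_b = -68.25 + 0.25P_b; hence 602.25 = 0.75P_b and P_b = 803.
So P_s = 590 and the quantity traded is Q = 534 - 0.5(803) = 132.5.

P_b = 803, P_s = 590, Q = 132.5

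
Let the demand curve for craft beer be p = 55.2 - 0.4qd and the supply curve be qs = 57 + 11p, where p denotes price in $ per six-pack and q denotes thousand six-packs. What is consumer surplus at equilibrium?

Solving each curve for q: qd = 138 - 2.5p.
Set qd = qs: 138 - 2.5p = 57 + 11p, so 81 = 13.5p and p* = 6.
Then q* = 138 - 2.5(6) = 123.
Demand choke price (qd = 0): p = 138/2.5 = 55.2. Consumer surplus = ½ × (55.2 - 6) × 123 = 3025.8.

Consumer surplus = 3025.8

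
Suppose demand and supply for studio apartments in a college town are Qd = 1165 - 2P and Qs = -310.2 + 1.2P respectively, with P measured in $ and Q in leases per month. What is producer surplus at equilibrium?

Equating demand and supply, 1165 - 2P = -310.2 + 1.2P gives 3.2P = 1475.2, so P* = 461.
Substitute back: Q* = 1165 - 2(461) = 243.
Supply choke price (Qs = 0): P = 258.5. Producer surplus = ½ × (461 - 258.5) × 243 = 24603.75.

Producer surplus = 24603.75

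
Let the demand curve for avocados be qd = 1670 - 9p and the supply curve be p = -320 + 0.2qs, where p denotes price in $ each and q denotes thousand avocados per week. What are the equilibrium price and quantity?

p* = 5, q* = 1625

Rewriting in direct form: qs = 1600 + 5p.
Equating demand and supply, 1670 - 9p = 1600 + 5p gives 14p = 70, so p* = 5.
Plugging p* into demand: q* = 1670 - 9(5) = 1625.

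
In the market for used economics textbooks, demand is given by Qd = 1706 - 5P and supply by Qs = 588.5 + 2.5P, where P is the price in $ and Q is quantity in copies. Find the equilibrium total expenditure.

Set Qd = Qs: 1706 - 5P = 588.5 + 2.5P, so 1117.5 = 7.5P and P* = 149.
Substitute back: Q* = 1706 - 5(149) = 961.
Total expenditure = P* × Q* = 149 × 961 = 143189.

Total expenditure = 143189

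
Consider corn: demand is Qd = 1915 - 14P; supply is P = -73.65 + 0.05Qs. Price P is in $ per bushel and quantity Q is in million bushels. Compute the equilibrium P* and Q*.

Rewriting in direct form: Qs = 1473 + 20P.
The market clears where 1915 - 14P = 1473 + 20P. Rearranging, 34P = 442, hence P* = 13.
Then Q* = 1915 - 14(13) = 1733.

P* = 13, Q* = 1733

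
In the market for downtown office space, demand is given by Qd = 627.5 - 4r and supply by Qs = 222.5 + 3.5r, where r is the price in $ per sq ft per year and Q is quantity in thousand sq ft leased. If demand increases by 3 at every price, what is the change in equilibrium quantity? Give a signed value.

Equating demand and supply, 627.5 - 4r = 222.5 + 3.5r gives 7.5r = 405, so r* = 54.
Plugging r* into demand: Q* = 627.5 - 4(54) = 411.5.
After the shift, demand is Qd = 630.5 - 4r.
New equilibrium: 408 = 7.5r, so r = 54.4 and Q = 412.9.
ΔQ = 412.9 - 411.5 = 1.4.

ΔQ = 1.4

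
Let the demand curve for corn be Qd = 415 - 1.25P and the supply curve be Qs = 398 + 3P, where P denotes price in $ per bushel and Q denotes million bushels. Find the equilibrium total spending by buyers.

Total spending by buyers = 1640

The market clears where 415 - 1.25P = 398 + 3P. Rearranging, 4.25P = 17, hence P* = 4.
From the demand curve, Q* = 415 - 1.25(4) = 410.
Total spending by buyers = P* × Q* = 4 × 410 = 1640.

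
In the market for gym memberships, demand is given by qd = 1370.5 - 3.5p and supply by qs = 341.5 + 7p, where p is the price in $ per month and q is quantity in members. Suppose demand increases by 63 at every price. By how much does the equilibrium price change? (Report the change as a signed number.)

Δp = 6

Equating demand and supply, 1370.5 - 3.5p = 341.5 + 7p gives 10.5p = 1029, so p* = 98.
From the demand curve, q* = 1370.5 - 3.5(98) = 1027.5.
After the shift, demand is qd = 1433.5 - 3.5p.
New equilibrium: 1092 = 10.5p, so p = 104 and q = 1069.5.
Δp = 104 - 98 = 6.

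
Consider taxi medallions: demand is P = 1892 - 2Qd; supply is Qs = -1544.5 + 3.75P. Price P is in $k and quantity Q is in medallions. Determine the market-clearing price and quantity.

P* = 586, Q* = 653

In direct form, Qd = 946 - 0.5P.
At equilibrium Qd = Qs, so 946 - 0.5P = -1544.5 + 3.75P; collecting terms, 2490.5 = 4.25P and P* = 586.
Then Q* = 946 - 0.5(586) = 653.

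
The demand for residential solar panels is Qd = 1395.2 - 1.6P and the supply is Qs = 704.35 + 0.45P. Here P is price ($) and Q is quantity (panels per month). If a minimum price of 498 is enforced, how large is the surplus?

Evaluating both curves at the floor price 498 gives Qd = 598.4, Qs = 928.45.
Surplus = Qs - Qd = 928.45 - 598.4 = 330.05.

Surplus = 330.05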